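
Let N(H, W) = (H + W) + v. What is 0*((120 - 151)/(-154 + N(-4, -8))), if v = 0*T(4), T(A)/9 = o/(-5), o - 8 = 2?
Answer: 0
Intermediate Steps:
o = 10 (o = 8 + 2 = 10)
T(A) = -18 (T(A) = 9*(10/(-5)) = 9*(10*(-1/5)) = 9*(-2) = -18)
v = 0 (v = 0*(-18) = 0)
N(H, W) = H + W (N(H, W) = (H + W) + 0 = H + W)
0*((120 - 151)/(-154 + N(-4, -8))) = 0*((120 - 151)/(-154 + (-4 - 8))) = 0*(-31/(-154 - 12)) = 0*(-31/(-166)) = 0*(-31*(-1/166)) = 0*(31/166) = 0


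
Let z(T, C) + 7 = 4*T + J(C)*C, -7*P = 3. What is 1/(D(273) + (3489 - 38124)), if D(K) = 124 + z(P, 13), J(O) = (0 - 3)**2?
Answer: -7/240819 ≈ -2.9067e-5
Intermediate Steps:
J(O) = 9 (J(O) = (-3)**2 = 9)
P = -3/7 (P = -1/7*3 = -3/7 ≈ -0.42857)
z(T, C) = -7 + 4*T + 9*C (z(T, C) = -7 + (4*T + 9*C) = -7 + 4*T + 9*C)
D(K) = 1626/7 (D(K) = 124 + (-7 + 4*(-3/7) + 9*13) = 124 + (-7 - 12/7 + 117) = 124 + 758/7 = 1626/7)
1/(D(273) + (3489 - 38124)) = 1/(1626/7 + (3489 - 38124)) = 1/(1626/7 - 34635) = 1/(-240819/7) = -7/240819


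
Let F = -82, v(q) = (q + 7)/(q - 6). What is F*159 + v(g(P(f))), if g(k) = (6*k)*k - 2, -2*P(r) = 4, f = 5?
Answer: -208579/16 ≈ -13036.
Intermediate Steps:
P(r) = -2 (P(r) = -1/2*4 = -2)
g(k) = -2 + 6*k**2 (g(k) = 6*k**2 - 2 = -2 + 6*k**2)
v(q) = (7 + q)/(-6 + q)
F*159 + v(g(P(f))) = -82*159 + (7 + (-2 + 6*(-2)**2))/(-6 + (-2 + 6*(-2)**2)) = -13038 + (7 + (-2 + 6*4))/(-6 + (-2 + 6*4)) = -13038 + (7 + (-2 + 24))/(-6 + (-2 + 24)) = -13038 + (7 + 22)/(-6 + 22) = -13038 + 29/16 = -208579/16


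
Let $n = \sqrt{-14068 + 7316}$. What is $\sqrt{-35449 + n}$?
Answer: $\sqrt{-35449 + 4 i \sqrt{422}} \approx 0.218 + 188.28 i$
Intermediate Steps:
$n = 4 i \sqrt{422}$ ($n = \sqrt{-6752} = 4 i \sqrt{422} \approx 82.171 i$)
$\sqrt{-35449 + n} = \sqrt{-35449 + 4 i \sqrt{422}}$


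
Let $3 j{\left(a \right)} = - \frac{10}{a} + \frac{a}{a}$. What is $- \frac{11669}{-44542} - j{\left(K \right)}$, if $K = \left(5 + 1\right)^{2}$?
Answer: $\frac{12770}{601317} \approx 0.021237$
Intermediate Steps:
$K = 36$ ($K = 6^{2} = 36$)
$j{\left(a \right)} = \frac{1}{3} - \frac{10}{3 a}$ ($j{\left(a \right)} = \frac{- \frac{10}{a} + \frac{a}{a}}{3} = \frac{- \frac{10}{a} + 1}{3} = \frac{1 - \frac{10}{a}}{3} = \frac{1}{3} - \frac{10}{3 a}$)
$- \frac{11669}{-44542} - j{\left(K \right)} = - \frac{11669}{-44542} - \frac{-10 + 36}{3 \cdot 36} = \left(-11669\right) \left(- \frac{1}{44542}\right) - \frac{1}{3} \cdot \frac{1}{36} \cdot 26 = \frac{11669}{44542} - \frac{13}{54} = \frac{12770}{601317}$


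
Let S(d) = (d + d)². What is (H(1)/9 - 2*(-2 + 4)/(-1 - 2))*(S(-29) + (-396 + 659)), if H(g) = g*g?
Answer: 5239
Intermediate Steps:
S(d) = 4*d² (S(d) = (2*d)² = 4*d²)
H(g) = g²
(H(1)/9 - 2*(-2 + 4)/(-1 - 2))*(S(-29) + (-396 + 659)) = (1²/9 - 2*(-2 + 4)/(-1 - 2))*(4*(-29)² + (-396 + 659)) = (1*(⅑) - 2/((-3/2)))*(4*841 + 263) = (⅑ - 2/((-3*½)))*(3364 + 263) = (⅑ - 2/(-3/2))*3627 = (⅑ - 2*(-⅔))*3627 = (⅑ + 4/3)*3627 = (13/9)*3627 = 5239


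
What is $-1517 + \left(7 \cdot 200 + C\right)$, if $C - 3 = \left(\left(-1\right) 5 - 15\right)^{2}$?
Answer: $286$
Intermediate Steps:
$C = 403$ ($C = 3 + \left(\left(-1\right) 5 - 15\right)^{2} = 3 + \left(-5 - 15\right)^{2} = 3 + \left(-20\right)^{2} = 3 + 400 = 403$)
$-1517 + \left(7 \cdot 200 + C\right) = -1517 + \left(7 \cdot 200 + 403\right) = -1517 + \left(1400 + 403\right) = -1517 + 1803 = 286$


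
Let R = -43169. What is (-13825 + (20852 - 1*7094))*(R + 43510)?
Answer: -22847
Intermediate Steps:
(-13825 + (20852 - 1*7094))*(R + 43510) = (-13825 + (20852 - 1*7094))*(-43169 + 43510) = (-13825 + (20852 - 7094))*341 = (-13825 + 13758)*341 = -67*341 = -22847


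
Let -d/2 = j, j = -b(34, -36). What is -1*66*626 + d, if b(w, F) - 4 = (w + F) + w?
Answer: -41244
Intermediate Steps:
b(w, F) = 4 + F + 2*w (b(w, F) = 4 + ((w + F) + w) = 4 + ((F + w) + w) = 4 + (F + 2*w) = 4 + F + 2*w)
j = -36 (j = -(4 - 36 + 2*34) = -(4 - 36 + 68) = -1*36 = -36)
d = 72 (d = -2*(-36) = 72)
-1*66*626 + d = -1*66*626 + 72 = -66*626 + 72 = -41316 + 72 = -41244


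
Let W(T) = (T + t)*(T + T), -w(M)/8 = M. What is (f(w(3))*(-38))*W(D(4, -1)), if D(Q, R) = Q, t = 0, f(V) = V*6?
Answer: 175104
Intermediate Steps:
w(M) = -8*M
f(V) = 6*V
W(T) = 2*T² (W(T) = (T + 0)*(T + T) = T*(2*T) = 2*T²)
(f(w(3))*(-38))*W(D(4, -1)) = ((6*(-8*3))*(-38))*(2*4²) = ((6*(-24))*(-38))*(2*16) = -144*(-38)*32 = 5472*32 = 175104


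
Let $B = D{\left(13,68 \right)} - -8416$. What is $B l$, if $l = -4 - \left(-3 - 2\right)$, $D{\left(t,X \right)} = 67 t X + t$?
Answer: $67657$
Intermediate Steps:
$D{\left(t,X \right)} = t + 67 X t$ ($D{\left(t,X \right)} = 67 X t + t = t + 67 X t$)
$l = 1$ ($l = -4 - \left(-3 - 2\right) = -4 - -5 = -4 + 5 = 1$)
$B = 67657$ ($B = 13 \left(1 + 67 \cdot 68\right) - -8416 = 13 \left(1 + 4556\right) + 8416 = 13 \cdot 4557 + 8416 = 59241 + 8416 = 67657$)
$B l = 67657 \cdot 1 = 67657$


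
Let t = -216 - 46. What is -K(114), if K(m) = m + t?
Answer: 148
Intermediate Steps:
t = -262
K(m) = -262 + m (K(m) = m - 262 = -262 + m)
-K(114) = -(-262 + 114) = -1*(-148) = 148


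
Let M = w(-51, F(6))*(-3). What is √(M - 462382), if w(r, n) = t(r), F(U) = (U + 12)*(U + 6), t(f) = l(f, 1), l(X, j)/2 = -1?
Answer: 2*I*√115594 ≈ 679.98*I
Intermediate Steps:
l(X, j) = -2 (l(X, j) = 2*(-1) = -2)
t(f) = -2
F(U) = (6 + U)*(12 + U) (F(U) = (12 + U)*(6 + U) = (6 + U)*(12 + U))
w(r, n) = -2
M = 6 (M = -2*(-3) = 6)
√(M - 462382) = √(6 - 462382) = √(-462376) = 2*I*√115594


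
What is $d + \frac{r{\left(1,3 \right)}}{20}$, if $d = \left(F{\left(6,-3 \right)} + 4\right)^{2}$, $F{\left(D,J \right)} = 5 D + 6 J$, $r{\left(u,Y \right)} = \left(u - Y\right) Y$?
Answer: $\frac{2557}{10} \approx 255.7$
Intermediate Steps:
$r{\left(u,Y \right)} = Y \left(u - Y\right)$
$d = 256$ ($d = \left(\left(5 \cdot 6 + 6 \left(-3\right)\right) + 4\right)^{2} = \left(\left(30 - 18\right) + 4\right)^{2} = \left(12 + 4\right)^{2} = 16^{2} = 256$)
$d + \frac{r{\left(1,3 \right)}}{20} = 256 + \frac{3 \left(1 - 3\right)}{20} = 256 + 3 \left(1 - 3\right) \frac{1}{20} = 256 + 3 \left(-2\right) \frac{1}{20} = 256 - \frac{3}{10} = \frac{2557}{10}$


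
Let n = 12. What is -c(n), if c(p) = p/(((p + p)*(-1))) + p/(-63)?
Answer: 29/42 ≈ 0.69048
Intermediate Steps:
c(p) = -½ - p/63 (c(p) = p/(((2*p)*(-1))) + p*(-1/63) = p/((-2*p)) - p/63 = p*(-1/(2*p)) - p/63 = -½ - p/63)
-c(n) = -(-½ - 1/63*12) = -(-½ - 4/21) = -1*(-29/42) = 29/42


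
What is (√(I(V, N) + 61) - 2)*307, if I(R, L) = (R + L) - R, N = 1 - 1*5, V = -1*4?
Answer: -614 + 307*√57 ≈ 1703.8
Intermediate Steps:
V = -4
N = -4 (N = 1 - 5 = -4)
I(R, L) = L (I(R, L) = (L + R) - R = L)
(√(I(V, N) + 61) - 2)*307 = (√(-4 + 61) - 2)*307 = (√57 - 2)*307 = (-2 + √57)*307 = -614 + 307*√57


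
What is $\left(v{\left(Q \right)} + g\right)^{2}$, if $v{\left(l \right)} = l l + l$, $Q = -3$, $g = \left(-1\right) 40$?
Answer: $1156$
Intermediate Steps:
$g = -40$
$v{\left(l \right)} = l + l^{2}$ ($v{\left(l \right)} = l^{2} + l = l + l^{2}$)
$\left(v{\left(Q \right)} + g\right)^{2} = \left(- 3 \left(1 - 3\right) - 40\right)^{2} = \left(\left(-3\right) \left(-2\right) - 40\right)^{2} = \left(6 - 40\right)^{2} = \left(-34\right)^{2} = 1156$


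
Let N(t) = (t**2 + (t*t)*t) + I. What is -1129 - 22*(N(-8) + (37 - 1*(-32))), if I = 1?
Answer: 7187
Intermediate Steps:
N(t) = 1 + t**2 + t**3 (N(t) = (t**2 + (t*t)*t) + 1 = (t**2 + t**2*t) + 1 = (t**2 + t**3) + 1 = 1 + t**2 + t**3)
-1129 - 22*(N(-8) + (37 - 1*(-32))) = -1129 - 22*((1 + (-8)**2 + (-8)**3) + (37 - 1*(-32))) = -1129 - 22*((1 + 64 - 512) + (37 + 32)) = -1129 - 22*(-447 + 69) = -1129 - 22*(-378) = -1129 - 1*(-8316) = -1129 + 8316 = 7187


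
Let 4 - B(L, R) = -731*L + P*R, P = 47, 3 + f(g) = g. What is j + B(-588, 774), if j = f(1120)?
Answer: -465085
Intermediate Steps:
f(g) = -3 + g
B(L, R) = 4 - 47*R + 731*L (B(L, R) = 4 - (-731*L + 47*R) = 4 + (-47*R + 731*L) = 4 - 47*R + 731*L)
j = 1117 (j = -3 + 1120 = 1117)
j + B(-588, 774) = 1117 + (4 - 47*774 + 731*(-588)) = 1117 + (4 - 36378 - 429828) = 1117 - 466202 = -465085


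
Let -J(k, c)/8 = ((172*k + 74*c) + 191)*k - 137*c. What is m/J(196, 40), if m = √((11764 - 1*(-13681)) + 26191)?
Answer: -√12909/28878672 ≈ -3.9343e-6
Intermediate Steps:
m = 2*√12909 (m = √((11764 + 13681) + 26191) = √(25445 + 26191) = √51636 = 2*√12909 ≈ 227.24)
J(k, c) = 1096*c - 8*k*(191 + 74*c + 172*k) (J(k, c) = -8*(((172*k + 74*c) + 191)*k - 137*c) = -8*(((74*c + 172*k) + 191)*k - 137*c) = -8*((191 + 74*c + 172*k)*k - 137*c) = -8*(k*(191 + 74*c + 172*k) - 137*c) = -8*(-137*c + k*(191 + 74*c + 172*k)) = 1096*c - 8*k*(191 + 74*c + 172*k))
m/J(196, 40) = (2*√12909)/(-1528*196 - 1376*196² + 1096*40 - 592*40*196) = (2*√12909)/(-299488 - 1376*38416 + 43840 - 4641280) = (2*√12909)/(-299488 - 52860416 + 43840 - 4641280) = (2*√12909)/(-57757344) = (2*√12909)*(-1/57757344) = -√12909/28878672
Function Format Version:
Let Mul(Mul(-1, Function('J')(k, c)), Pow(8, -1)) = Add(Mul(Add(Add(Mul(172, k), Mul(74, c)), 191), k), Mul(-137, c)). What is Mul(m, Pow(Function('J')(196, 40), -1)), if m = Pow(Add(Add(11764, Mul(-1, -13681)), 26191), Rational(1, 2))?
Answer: Mul(Rational(-1, 28878672), Pow(12909, Rational(1, 2))) ≈ -3.9343e-6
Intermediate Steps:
m = Mul(2, Pow(12909, Rational(1, 2))) (m = Pow(Add(Add(11764, 13681), 26191), Rational(1, 2)) = Pow(Add(25445, 26191), Rational(1, 2)) = Pow(51636, Rational(1, 2)) = Mul(2, Pow(12909, Rational(1, 2))) ≈ 227.24)
Function('J')(k, c) = Add(Mul(1096, c), Mul(-8, k, Add(191, Mul(74, c), Mul(172, k)))) (Function('J')(k, c) = Mul(-8, Add(Mul(Add(Add(Mul(172, k), Mul(74, c)), 191), k), Mul(-137, c))) = Mul(-8, Add(Mul(Add(Add(Mul(74, c), Mul(172, k)), 191), k), Mul(-137, c))) = Mul(-8, Add(Mul(Add(191, Mul(74, c), Mul(172, k)), k), Mul(-137, c))) = Mul(-8, Add(Mul(k, Add(191, Mul(74, c), Mul(172, k))), Mul(-137, c))) = Mul(-8, Add(Mul(-137, c), Mul(k, Add(191, Mul(74, c), Mul(172, k))))) = Add(Mul(1096, c), Mul(-8, k, Add(191, Mul(74, c), Mul(172, k)))))
Mul(m, Pow(Function('J')(196, 40), -1)) = Mul(Mul(2, Pow(12909, Rational(1, 2))), Pow(Add(Mul(-1528, 196), Mul(-1376, Pow(196, 2)), Mul(1096, 40), Mul(-592, 40, 196)), -1)) = Mul(Mul(2, Pow(12909, Rational(1, 2))), Pow(Add(-299488, Mul(-1376, 38416), 43840, -4641280), -1)) = Mul(Mul(2, Pow(12909, Rational(1, 2))), Pow(Add(-299488, -52860416, 43840, -4641280), -1)) = Mul(Mul(2, Pow(12909, Rational(1, 2))), Pow(-57757344, -1)) = Mul(Mul(2, Pow(12909, Rational(1, 2))), Rational(-1, 57757344)) = Mul(Rational(-1, 28878672), Pow(12909, Rational(1, 2)))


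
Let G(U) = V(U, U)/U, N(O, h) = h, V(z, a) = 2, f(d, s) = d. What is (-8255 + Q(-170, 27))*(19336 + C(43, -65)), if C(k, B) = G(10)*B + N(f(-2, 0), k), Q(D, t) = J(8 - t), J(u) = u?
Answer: -160234284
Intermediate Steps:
Q(D, t) = 8 - t
G(U) = 2/U
C(k, B) = k + B/5 (C(k, B) = (2/10)*B + k = (2*(⅒))*B + k = B/5 + k = k + B/5)
(-8255 + Q(-170, 27))*(19336 + C(43, -65)) = (-8255 + (8 - 1*27))*(19336 + (43 + (⅕)*(-65))) = (-8255 + (8 - 27))*(19336 + (43 - 13)) = (-8255 - 19)*(19336 + 30) = -8274*19366 = -160234284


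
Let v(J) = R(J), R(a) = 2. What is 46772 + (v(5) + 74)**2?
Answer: 52548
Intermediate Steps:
v(J) = 2
46772 + (v(5) + 74)**2 = 46772 + (2 + 74)**2 = 46772 + 76**2 = 46772 + 5776 = 52548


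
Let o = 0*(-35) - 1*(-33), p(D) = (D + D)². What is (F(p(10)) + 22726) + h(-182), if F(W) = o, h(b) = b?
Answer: 22577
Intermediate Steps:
p(D) = 4*D² (p(D) = (2*D)² = 4*D²)
o = 33 (o = 0 + 33 = 33)
F(W) = 33
(F(p(10)) + 22726) + h(-182) = (33 + 22726) - 182 = 22759 - 182 = 22577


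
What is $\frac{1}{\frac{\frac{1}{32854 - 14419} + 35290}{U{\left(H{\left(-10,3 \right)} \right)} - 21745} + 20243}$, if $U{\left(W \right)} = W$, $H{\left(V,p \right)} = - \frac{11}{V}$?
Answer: $\frac{801697593}{16227463232797} \approx 4.9404 \cdot 10^{-5}$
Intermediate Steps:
$\frac{1}{\frac{\frac{1}{32854 - 14419} + 35290}{U{\left(H{\left(-10,3 \right)} \right)} - 21745} + 20243} = \frac{1}{\frac{\frac{1}{32854 - 14419} + 35290}{- \frac{11}{-10} - 21745} + 20243} = \frac{1}{\frac{\frac{1}{18435} + 35290}{\left(-11\right) \left(- \frac{1}{10}\right) - 21745} + 20243} = \frac{1}{\frac{\frac{1}{18435} + 35290}{\frac{11}{10} - 21745} + 20243} = \frac{1}{\frac{650571151}{18435 \left(- \frac{217439}{10}\right)} + 20243} = \frac{1}{\frac{650571151}{18435} \left(- \frac{10}{217439}\right) + 20243} = \frac{1}{- \frac{1301142302}{801697593} + 20243} = \frac{1}{\frac{16227463232797}{801697593}} = \frac{801697593}{16227463232797}$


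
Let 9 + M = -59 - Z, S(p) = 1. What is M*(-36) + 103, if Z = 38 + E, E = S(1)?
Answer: 3955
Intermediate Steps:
E = 1
Z = 39 (Z = 38 + 1 = 39)
M = -107 (M = -9 + (-59 - 1*39) = -9 + (-59 - 39) = -9 - 98 = -107)
M*(-36) + 103 = -107*(-36) + 103 = 3852 + 103 = 3955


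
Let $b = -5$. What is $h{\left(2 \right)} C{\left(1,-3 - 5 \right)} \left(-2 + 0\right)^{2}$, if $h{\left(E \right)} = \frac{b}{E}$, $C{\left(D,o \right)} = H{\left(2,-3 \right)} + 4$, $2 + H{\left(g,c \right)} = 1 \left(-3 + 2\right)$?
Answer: $-10$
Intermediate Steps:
$H{\left(g,c \right)} = -3$ ($H{\left(g,c \right)} = -2 + 1 \left(-3 + 2\right) = -2 + 1 \left(-1\right) = -2 - 1 = -3$)
$C{\left(D,o \right)} = 1$ ($C{\left(D,o \right)} = -3 + 4 = 1$)
$h{\left(E \right)} = - \frac{5}{E}$
$h{\left(2 \right)} C{\left(1,-3 - 5 \right)} \left(-2 + 0\right)^{2} = - \frac{5}{2} \cdot 1 \left(-2 + 0\right)^{2} = \left(-5\right) \frac{1}{2} \cdot 1 \left(-2\right)^{2} = \left(- \frac{5}{2}\right) 1 \cdot 4 = \left(- \frac{5}{2}\right) 4 = -10$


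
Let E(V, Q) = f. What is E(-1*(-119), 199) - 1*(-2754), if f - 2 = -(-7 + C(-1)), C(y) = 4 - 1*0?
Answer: 2759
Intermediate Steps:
C(y) = 4 (C(y) = 4 + 0 = 4)
f = 5 (f = 2 - (-7 + 4) = 2 - 1*(-3) = 2 + 3 = 5)
E(V, Q) = 5
E(-1*(-119), 199) - 1*(-2754) = 5 - 1*(-2754) = 5 + 2754 = 2759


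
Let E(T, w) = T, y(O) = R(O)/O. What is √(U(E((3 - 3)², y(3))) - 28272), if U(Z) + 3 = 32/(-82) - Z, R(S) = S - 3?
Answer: 7*I*√970019/41 ≈ 168.15*I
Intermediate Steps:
R(S) = -3 + S
y(O) = (-3 + O)/O
U(Z) = -139/41 - Z (U(Z) = -3 + (32/(-82) - Z) = -3 + (32*(-1/82) - Z) = -3 + (-16/41 - Z) = -139/41 - Z)
√(U(E((3 - 3)², y(3))) - 28272) = √((-139/41 - (3 - 3)²) - 28272) = √((-139/41 - 1*0²) - 28272) = √((-139/41 - 1*0) - 28272) = √((-139/41 + 0) - 28272) = √(-139/41 - 28272) = √(-1159291/41) = 7*I*√970019/41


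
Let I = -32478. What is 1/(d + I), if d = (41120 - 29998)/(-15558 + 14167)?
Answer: -1391/45188020 ≈ -3.0782e-5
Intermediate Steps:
d = -11122/1391 (d = 11122/(-1391) = 11122*(-1/1391) = -11122/1391 ≈ -7.9957)
1/(d + I) = 1/(-11122/1391 - 32478) = 1/(-45188020/1391) = -1391/45188020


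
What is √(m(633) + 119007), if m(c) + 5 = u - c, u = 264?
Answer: √118633 ≈ 344.43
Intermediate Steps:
m(c) = 259 - c (m(c) = -5 + (264 - c) = 259 - c)
√(m(633) + 119007) = √((259 - 1*633) + 119007) = √((259 - 633) + 119007) = √(-374 + 119007) = √118633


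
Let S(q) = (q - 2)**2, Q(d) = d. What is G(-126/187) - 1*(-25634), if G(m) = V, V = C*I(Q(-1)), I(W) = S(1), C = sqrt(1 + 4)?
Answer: 25634 + sqrt(5) ≈ 25636.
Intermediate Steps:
C = sqrt(5) ≈ 2.2361
S(q) = (-2 + q)**2
I(W) = 1 (I(W) = (-2 + 1)**2 = (-1)**2 = 1)
V = sqrt(5) (V = sqrt(5)*1 = sqrt(5) ≈ 2.2361)
G(m) = sqrt(5)
G(-126/187) - 1*(-25634) = sqrt(5) - 1*(-25634) = sqrt(5) + 25634 = 25634 + sqrt(5)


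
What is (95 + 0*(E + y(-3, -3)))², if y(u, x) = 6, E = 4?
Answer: 9025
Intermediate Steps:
(95 + 0*(E + y(-3, -3)))² = (95 + 0*(4 + 6))² = (95 + 0*10)² = (95 + 0)² = 95² = 9025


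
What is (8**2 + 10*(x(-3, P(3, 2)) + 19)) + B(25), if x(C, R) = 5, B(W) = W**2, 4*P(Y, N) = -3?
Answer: 929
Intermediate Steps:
P(Y, N) = -3/4 (P(Y, N) = (1/4)*(-3) = -3/4)
(8**2 + 10*(x(-3, P(3, 2)) + 19)) + B(25) = (8**2 + 10*(5 + 19)) + 25**2 = (64 + 10*24) + 625 = (64 + 240) + 625 = 304 + 625 = 929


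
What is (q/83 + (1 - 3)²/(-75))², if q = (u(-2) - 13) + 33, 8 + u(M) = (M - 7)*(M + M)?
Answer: 10679824/38750625 ≈ 0.27560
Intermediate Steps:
u(M) = -8 + 2*M*(-7 + M) (u(M) = -8 + (M - 7)*(M + M) = -8 + (-7 + M)*(2*M) = -8 + 2*M*(-7 + M))
q = 48 (q = ((-8 - 14*(-2) + 2*(-2)²) - 13) + 33 = ((-8 + 28 + 2*4) - 13) + 33 = ((-8 + 28 + 8) - 13) + 33 = (28 - 13) + 33 = 15 + 33 = 48)
(q/83 + (1 - 3)²/(-75))² = (48/83 + (1 - 3)²/(-75))² = (48*(1/83) + (-2)²*(-1/75))² = (48/83 + 4*(-1/75))² = (48/83 - 4/75)² = (3268/6225)² = 10679824/38750625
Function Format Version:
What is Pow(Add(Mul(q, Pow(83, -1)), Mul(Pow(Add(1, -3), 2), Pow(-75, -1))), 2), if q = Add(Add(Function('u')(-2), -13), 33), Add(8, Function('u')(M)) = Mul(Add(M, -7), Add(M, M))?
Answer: Rational(10679824, 38750625) ≈ 0.27560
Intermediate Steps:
Function('u')(M) = Add(-8, Mul(2, M, Add(-7, M))) (Function('u')(M) = Add(-8, Mul(Add(M, -7), Add(M, M))) = Add(-8, Mul(Add(-7, M), Mul(2, M))) = Add(-8, Mul(2, M, Add(-7, M))))
q = 48 (q = Add(Add(Add(-8, Mul(-14, -2), Mul(2, Pow(-2, 2))), -13), 33) = Add(Add(Add(-8, 28, Mul(2, 4)), -13), 33) = Add(Add(Add(-8, 28, 8), -13), 33) = Add(Add(28, -13), 33) = Add(15, 33) = 48)
Pow(Add(Mul(q, Pow(83, -1)), Mul(Pow(Add(1, -3), 2), Pow(-75, -1))), 2) = Pow(Add(Mul(48, Pow(83, -1)), Mul(Pow(Add(1, -3), 2), Pow(-75, -1))), 2) = Pow(Add(Mul(48, Rational(1, 83)), Mul(Pow(-2, 2), Rational(-1, 75))), 2) = Pow(Add(Rational(48, 83), Mul(4, Rational(-1, 75))), 2) = Pow(Add(Rational(48, 83), Rational(-4, 75)), 2) = Pow(Rational(3268, 6225), 2) = Rational(10679824, 38750625)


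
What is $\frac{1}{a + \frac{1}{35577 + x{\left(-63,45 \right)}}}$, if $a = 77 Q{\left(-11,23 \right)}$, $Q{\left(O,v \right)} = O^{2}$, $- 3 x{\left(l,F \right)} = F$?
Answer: $\frac{35562}{331331155} \approx 0.00010733$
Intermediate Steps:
$x{\left(l,F \right)} = - \frac{F}{3}$
$a = 9317$ ($a = 77 \left(-11\right)^{2} = 77 \cdot 121 = 9317$)
$\frac{1}{a + \frac{1}{35577 + x{\left(-63,45 \right)}}} = \frac{1}{9317 + \frac{1}{35577 - 15}} = \frac{1}{9317 + \frac{1}{35562}} = \frac{1}{\frac{331331155}{35562}} = \frac{35562}{331331155}$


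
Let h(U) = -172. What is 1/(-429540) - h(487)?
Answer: 73880879/429540 ≈ 172.00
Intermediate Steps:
1/(-429540) - h(487) = 1/(-429540) - 1*(-172) = -1/429540 + 172 = 73880879/429540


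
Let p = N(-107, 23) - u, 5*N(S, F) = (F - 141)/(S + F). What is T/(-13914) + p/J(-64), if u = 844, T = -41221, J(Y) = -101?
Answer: 278299487/24592995 ≈ 11.316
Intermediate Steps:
N(S, F) = (-141 + F)/(5*(F + S)) (N(S, F) = ((F - 141)/(S + F))/5 = ((-141 + F)/(F + S))/5 = (-141 + F)/(5*(F + S)))
p = -177181/210 (p = (-141 + 23)/(5*(23 - 107)) - 1*844 = (1/5)*(-118)/(-84) - 844 = (1/5)*(-1/84)*(-118) - 844 = 59/210 - 844 = -177181/210 ≈ -843.72)
T/(-13914) + p/J(-64) = -41221/(-13914) - 177181/210/(-101) = -41221*(-1/13914) - 177181/210*(-1/101) = 41221/13914 + 177181/21210 = 278299487/24592995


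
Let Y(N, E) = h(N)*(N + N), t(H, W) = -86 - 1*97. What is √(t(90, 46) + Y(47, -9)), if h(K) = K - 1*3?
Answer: √3953 ≈ 62.873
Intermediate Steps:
h(K) = -3 + K (h(K) = K - 3 = -3 + K)
t(H, W) = -183 (t(H, W) = -86 - 97 = -183)
Y(N, E) = 2*N*(-3 + N) (Y(N, E) = (-3 + N)*(N + N) = (-3 + N)*(2*N) = 2*N*(-3 + N))
√(t(90, 46) + Y(47, -9)) = √(-183 + 2*47*(-3 + 47)) = √(-183 + 2*47*44) = √(-183 + 4136) = √3953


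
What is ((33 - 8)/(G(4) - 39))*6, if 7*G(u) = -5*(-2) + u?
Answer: -150/37 ≈ -4.0541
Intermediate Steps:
G(u) = 10/7 + u/7 (G(u) = (-5*(-2) + u)/7 = (10 + u)/7 = 10/7 + u/7)
((33 - 8)/(G(4) - 39))*6 = ((33 - 8)/((10/7 + (1/7)*4) - 39))*6 = (25/((10/7 + 4/7) - 39))*6 = (25/(2 - 39))*6 = (25/(-37))*6 = (25*(-1/37))*6 = -25/37*6 = -150/37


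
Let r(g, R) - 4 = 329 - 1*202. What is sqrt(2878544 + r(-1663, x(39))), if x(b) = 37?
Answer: 5*sqrt(115147) ≈ 1696.7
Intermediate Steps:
r(g, R) = 131 (r(g, R) = 4 + (329 - 1*202) = 4 + (329 - 202) = 4 + 127 = 131)
sqrt(2878544 + r(-1663, x(39))) = sqrt(2878544 + 131) = sqrt(2878675) = 5*sqrt(115147)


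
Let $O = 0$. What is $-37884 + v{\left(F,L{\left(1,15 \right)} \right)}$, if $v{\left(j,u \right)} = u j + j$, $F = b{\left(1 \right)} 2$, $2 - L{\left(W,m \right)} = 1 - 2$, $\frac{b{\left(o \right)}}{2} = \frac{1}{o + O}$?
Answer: $-37868$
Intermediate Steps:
$b{\left(o \right)} = \frac{2}{o}$ ($b{\left(o \right)} = \frac{2}{o + 0} = \frac{2}{o}$)
$L{\left(W,m \right)} = 3$ ($L{\left(W,m \right)} = 2 - \left(1 - 2\right) = 2 - -1 = 2 + 1 = 3$)
$F = 4$ ($F = \frac{2}{1} \cdot 2 = 2 \cdot 1 \cdot 2 = 2 \cdot 2 = 4$)
$v{\left(j,u \right)} = j + j u$ ($v{\left(j,u \right)} = j u + j = j + j u$)
$-37884 + v{\left(F,L{\left(1,15 \right)} \right)} = -37884 + 4 \left(1 + 3\right) = -37884 + 4 \cdot 4 = -37884 + 16 = -37868$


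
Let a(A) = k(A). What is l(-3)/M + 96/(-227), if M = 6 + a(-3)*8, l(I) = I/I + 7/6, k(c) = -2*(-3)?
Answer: -28153/73548 ≈ -0.38278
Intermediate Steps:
k(c) = 6
l(I) = 13/6 (l(I) = 1 + 7*(⅙) = 1 + 7/6 = 13/6)
a(A) = 6
M = 54 (M = 6 + 6*8 = 6 + 48 = 54)
l(-3)/M + 96/(-227) = (13/6)/54 + 96/(-227) = (13/6)*(1/54) + 96*(-1/227) = 13/324 - 96/227 = -28153/73548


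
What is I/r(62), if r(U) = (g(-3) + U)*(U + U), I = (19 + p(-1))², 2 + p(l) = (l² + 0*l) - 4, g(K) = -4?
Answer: 49/1798 ≈ 0.027252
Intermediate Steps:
p(l) = -6 + l² (p(l) = -2 + ((l² + 0*l) - 4) = -2 + ((l² + 0) - 4) = -2 + (l² - 4) = -2 + (-4 + l²) = -6 + l²)
I = 196 (I = (19 + (-6 + (-1)²))² = (19 + (-6 + 1))² = (19 - 5)² = 14² = 196)
r(U) = 2*U*(-4 + U) (r(U) = (-4 + U)*(U + U) = (-4 + U)*(2*U) = 2*U*(-4 + U))
I/r(62) = 196/((2*62*(-4 + 62))) = 196/((2*62*58)) = 196/7192 = 196*(1/7192) = 49/1798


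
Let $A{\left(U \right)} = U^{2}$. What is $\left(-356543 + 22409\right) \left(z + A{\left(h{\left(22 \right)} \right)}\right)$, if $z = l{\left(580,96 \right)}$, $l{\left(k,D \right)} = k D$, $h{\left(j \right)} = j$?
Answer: $-18766301976$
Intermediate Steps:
$l{\left(k,D \right)} = D k$
$z = 55680$ ($z = 96 \cdot 580 = 55680$)
$\left(-356543 + 22409\right) \left(z + A{\left(h{\left(22 \right)} \right)}\right) = \left(-356543 + 22409\right) \left(55680 + 22^{2}\right) = - 334134 \left(55680 + 484\right) = \left(-334134\right) 56164 = -18766301976$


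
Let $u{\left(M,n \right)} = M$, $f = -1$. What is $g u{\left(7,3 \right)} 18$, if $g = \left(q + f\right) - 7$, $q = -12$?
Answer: $-2520$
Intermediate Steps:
$g = -20$ ($g = \left(-12 - 1\right) - 7 = -13 - 7 = -20$)
$g u{\left(7,3 \right)} 18 = \left(-20\right) 7 \cdot 18 = \left(-140\right) 18 = -2520$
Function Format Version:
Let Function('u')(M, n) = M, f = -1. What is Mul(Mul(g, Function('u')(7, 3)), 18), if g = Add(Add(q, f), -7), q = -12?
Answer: -2520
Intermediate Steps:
g = -20 (g = Add(Add(-12, -1), -7) = Add(-13, -7) = -20)
Mul(Mul(g, Function('u')(7, 3)), 18) = Mul(Mul(-20, 7), 18) = Mul(-140, 18) = -2520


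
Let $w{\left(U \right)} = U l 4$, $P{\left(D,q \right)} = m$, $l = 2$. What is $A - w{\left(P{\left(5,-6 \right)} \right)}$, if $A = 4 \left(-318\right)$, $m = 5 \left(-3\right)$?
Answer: $-1152$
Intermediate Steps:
$m = -15$
$P{\left(D,q \right)} = -15$
$w{\left(U \right)} = 8 U$ ($w{\left(U \right)} = U 2 \cdot 4 = 2 U 4 = 8 U$)
$A = -1272$
$A - w{\left(P{\left(5,-6 \right)} \right)} = -1272 - 8 \left(-15\right) = -1272 - -120 = -1272 + 120 = -1152$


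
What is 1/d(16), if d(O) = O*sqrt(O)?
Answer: 1/64 ≈ 0.015625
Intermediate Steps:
d(O) = O**(3/2)
1/d(16) = 1/(16**(3/2)) = 1/64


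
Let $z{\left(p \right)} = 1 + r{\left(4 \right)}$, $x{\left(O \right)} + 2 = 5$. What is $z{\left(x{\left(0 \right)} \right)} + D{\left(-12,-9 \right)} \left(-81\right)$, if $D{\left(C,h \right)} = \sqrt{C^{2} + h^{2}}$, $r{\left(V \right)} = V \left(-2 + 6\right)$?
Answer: $-1198$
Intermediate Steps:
$r{\left(V \right)} = 4 V$ ($r{\left(V \right)} = V 4 = 4 V$)
$x{\left(O \right)} = 3$ ($x{\left(O \right)} = -2 + 5 = 3$)
$z{\left(p \right)} = 17$ ($z{\left(p \right)} = 1 + 4 \cdot 4 = 1 + 16 = 17$)
$z{\left(x{\left(0 \right)} \right)} + D{\left(-12,-9 \right)} \left(-81\right) = 17 + \sqrt{\left(-12\right)^{2} + \left(-9\right)^{2}} \left(-81\right) = 17 + \sqrt{144 + 81} \left(-81\right) = 17 + \sqrt{225} \left(-81\right) = 17 + 15 \left(-81\right) = 17 - 1215 = -1198$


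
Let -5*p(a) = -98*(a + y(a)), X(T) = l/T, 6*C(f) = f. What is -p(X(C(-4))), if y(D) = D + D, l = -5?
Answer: -441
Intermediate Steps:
C(f) = f/6
y(D) = 2*D
X(T) = -5/T
p(a) = 294*a/5 (p(a) = -(-98)*(a + 2*a)/5 = -(-98)*3*a/5 = -(-294)*a/5 = 294*a/5)
-p(X(C(-4))) = -294*(-5/((⅙)*(-4)))/5 = -294*(-5/(-⅔))/5 = -294*(-5*(-3/2))/5 = -294*15/(5*2) = -1*441 = -441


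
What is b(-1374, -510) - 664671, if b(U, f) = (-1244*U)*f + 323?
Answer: -872384908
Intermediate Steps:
b(U, f) = 323 - 1244*U*f (b(U, f) = -1244*U*f + 323 = 323 - 1244*U*f)
b(-1374, -510) - 664671 = (323 - 1244*(-1374)*(-510)) - 664671 = (323 - 871720560) - 664671 = -871720237 - 664671 = -872384908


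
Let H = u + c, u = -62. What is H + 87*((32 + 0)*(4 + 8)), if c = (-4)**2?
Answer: 33362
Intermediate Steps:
c = 16
H = -46 (H = -62 + 16 = -46)
H + 87*((32 + 0)*(4 + 8)) = -46 + 87*((32 + 0)*(4 + 8)) = -46 + 87*(32*12) = -46 + 87*384 = -46 + 33408 = 33362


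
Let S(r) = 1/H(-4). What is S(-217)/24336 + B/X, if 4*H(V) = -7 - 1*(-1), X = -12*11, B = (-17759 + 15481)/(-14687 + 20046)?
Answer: 6870727/2151874296 ≈ 0.0031929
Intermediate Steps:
B = -2278/5359 ≈ -0.42508
X = -132
H(V) = -3/2 (H(V) = (-7 - 1*(-1))/4 = (-7 + 1)/4 = (¼)*(-6) = -3/2)
S(r) = -⅔ (S(r) = 1/(-3/2) = -⅔)
S(-217)/24336 + B/X = -⅔/24336 - 2278/5359/(-132) = -⅔*1/24336 - 2278/5359*(-1/132) = -1/36504 + 1139/353694 = 6870727/2151874296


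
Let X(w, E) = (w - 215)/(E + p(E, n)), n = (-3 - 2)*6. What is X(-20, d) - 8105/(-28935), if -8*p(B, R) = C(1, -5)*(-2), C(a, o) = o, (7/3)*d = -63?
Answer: 5622953/653931 ≈ 8.5987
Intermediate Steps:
d = -27 (d = (3/7)*(-63) = -27)
n = -30 (n = -5*6 = -30)
p(B, R) = -5/4 (p(B, R) = -(-5)*(-2)/8 = -⅛*10 = -5/4)
X(w, E) = (-215 + w)/(-5/4 + E) (X(w, E) = (w - 215)/(E - 5/4) = (-215 + w)/(-5/4 + E))
X(-20, d) - 8105/(-28935) = 4*(-215 - 20)/(-5 + 4*(-27)) - 8105/(-28935) = 4*(-235)/(-5 - 108) - 8105*(-1)/28935 = 4*(-235)/(-113) - 1*(-1621/5787) = 4*(-1/113)*(-235) + 1621/5787 = 940/113 + 1621/5787 = 5622953/653931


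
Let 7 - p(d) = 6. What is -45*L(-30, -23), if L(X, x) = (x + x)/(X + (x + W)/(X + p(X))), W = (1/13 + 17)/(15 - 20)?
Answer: -3901950/54833 ≈ -71.161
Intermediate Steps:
p(d) = 1 (p(d) = 7 - 1*6 = 7 - 6 = 1)
W = -222/65 (W = (1/13 + 17)/(-5) = (222/13)*(-⅕) = -222/65 ≈ -3.4154)
L(X, x) = 2*x/(X + (-222/65 + x)/(1 + X)) (L(X, x) = (x + x)/(X + (x - 222/65)/(X + 1)) = (2*x)/(X + (-222/65 + x)/(1 + X)) = 2*x/(X + (-222/65 + x)/(1 + X)))
-45*L(-30, -23) = -5850*(-23)*(1 - 30)/(-222 + 65*(-30) + 65*(-23) + 65*(-30)²) = -5850*(-23)*(-29)/(-222 - 1950 - 1495 + 65*900) = -5850*(-23)*(-29)/(-222 - 1950 - 1495 + 58500) = -5850*(-23)*(-29)/54833 = -45*86710/54833 = -3901950/54833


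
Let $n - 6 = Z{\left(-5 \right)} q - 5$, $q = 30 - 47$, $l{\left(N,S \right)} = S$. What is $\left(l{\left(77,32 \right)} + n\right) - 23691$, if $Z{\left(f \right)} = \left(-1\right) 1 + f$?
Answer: $-23556$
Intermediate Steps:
$Z{\left(f \right)} = -1 + f$
$q = -17$ ($q = 30 - 47 = -17$)
$n = 103$ ($n = 6 - \left(5 - \left(-1 - 5\right) \left(-17\right)\right) = 6 - -97 = 6 + \left(102 - 5\right) = 6 + 97 = 103$)
$\left(l{\left(77,32 \right)} + n\right) - 23691 = \left(32 + 103\right) - 23691 = 135 - 23691 = -23556$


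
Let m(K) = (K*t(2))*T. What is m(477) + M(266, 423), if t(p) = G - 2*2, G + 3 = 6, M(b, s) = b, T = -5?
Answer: 2651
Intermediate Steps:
G = 3 (G = -3 + 6 = 3)
t(p) = -1 (t(p) = 3 - 2*2 = 3 - 4 = -1)
m(K) = 5*K (m(K) = (K*(-1))*(-5) = -K*(-5) = 5*K)
m(477) + M(266, 423) = 5*477 + 266 = 2385 + 266 = 2651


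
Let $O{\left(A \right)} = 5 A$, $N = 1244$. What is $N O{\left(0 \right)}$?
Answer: $0$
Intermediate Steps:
$N O{\left(0 \right)} = 1244 \cdot 5 \cdot 0 = 1244 \cdot 0 = 0$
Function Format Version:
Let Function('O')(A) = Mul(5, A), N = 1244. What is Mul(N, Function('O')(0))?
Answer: 0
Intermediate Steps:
Mul(N, Function('O')(0)) = Mul(1244, Mul(5, 0)) = Mul(1244, 0) = 0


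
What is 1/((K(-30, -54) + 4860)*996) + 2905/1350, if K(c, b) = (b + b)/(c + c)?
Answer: 9648173/4483660 ≈ 2.1519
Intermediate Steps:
K(c, b) = b/c (K(c, b) = (2*b)/((2*c)) = (2*b)*(1/(2*c)) = b/c)
1/((K(-30, -54) + 4860)*996) + 2905/1350 = 1/((-54/(-30) + 4860)*996) + 2905/1350 = (1/996)/(-54*(-1/30) + 4860) + 2905*(1/1350) = (1/996)/(9/5 + 4860) + 581/270 = (1/996)/(24309/5) + 581/270 = (5/24309)*(1/996) + 581/270 = 5/24211764 + 581/270 = 9648173/4483660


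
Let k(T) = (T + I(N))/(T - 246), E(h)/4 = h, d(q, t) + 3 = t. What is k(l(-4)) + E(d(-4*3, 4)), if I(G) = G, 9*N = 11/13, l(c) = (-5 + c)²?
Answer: 67732/19305 ≈ 3.5085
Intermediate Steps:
d(q, t) = -3 + t
E(h) = 4*h
N = 11/117 (N = (11/13)/9 = (11*(1/13))/9 = (⅑)*(11/13) = 11/117 ≈ 0.094017)
k(T) = (11/117 + T)/(-246 + T) (k(T) = (T + 11/117)/(T - 246) = (11/117 + T)/(-246 + T))
k(l(-4)) + E(d(-4*3, 4)) = (11/117 + (-5 - 4)²)/(-246 + (-5 - 4)²) + 4*(-3 + 4) = (11/117 + (-9)²)/(-246 + (-9)²) + 4*1 = (11/117 + 81)/(-246 + 81) + 4 = (9488/117)/(-165) + 4 = -1/165*9488/117 + 4 = -9488/19305 + 4 = 67732/19305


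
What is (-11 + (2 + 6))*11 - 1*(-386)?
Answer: 353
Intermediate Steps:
(-11 + (2 + 6))*11 - 1*(-386) = (-11 + 8)*11 + 386 = -3*11 + 386 = -33 + 386 = 353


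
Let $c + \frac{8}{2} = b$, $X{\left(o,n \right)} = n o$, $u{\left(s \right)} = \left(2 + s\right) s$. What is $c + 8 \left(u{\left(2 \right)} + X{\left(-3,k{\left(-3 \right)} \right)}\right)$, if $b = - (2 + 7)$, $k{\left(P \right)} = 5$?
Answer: $-69$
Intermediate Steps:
$u{\left(s \right)} = s \left(2 + s\right)$
$b = -9$ ($b = \left(-1\right) 9 = -9$)
$c = -13$ ($c = -4 - 9 = -13$)
$c + 8 \left(u{\left(2 \right)} + X{\left(-3,k{\left(-3 \right)} \right)}\right) = -13 + 8 \left(2 \left(2 + 2\right) + 5 \left(-3\right)\right) = -13 + 8 \left(2 \cdot 4 - 15\right) = -13 + 8 \left(8 - 15\right) = -13 + 8 \left(-7\right) = -13 - 56 = -69$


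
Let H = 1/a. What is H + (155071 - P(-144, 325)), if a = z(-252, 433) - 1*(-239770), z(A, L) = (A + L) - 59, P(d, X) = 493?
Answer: 37082025577/239892 ≈ 1.5458e+5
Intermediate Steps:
z(A, L) = -59 + A + L
a = 239892 (a = (-59 - 252 + 433) - 1*(-239770) = 122 + 239770 = 239892)
H = 1/239892 ≈ 4.1685e-6
H + (155071 - P(-144, 325)) = 1/239892 + (155071 - 1*493) = 1/239892 + (155071 - 493) = 1/239892 + 154578 = 37082025577/239892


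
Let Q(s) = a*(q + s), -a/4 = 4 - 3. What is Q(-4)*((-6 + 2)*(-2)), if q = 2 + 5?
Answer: -96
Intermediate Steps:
q = 7
a = -4 (a = -4*(4 - 3) = -4*1 = -4)
Q(s) = -28 - 4*s (Q(s) = -4*(7 + s) = -28 - 4*s)
Q(-4)*((-6 + 2)*(-2)) = (-28 - 4*(-4))*((-6 + 2)*(-2)) = (-28 + 16)*(-4*(-2)) = -12*8 = -96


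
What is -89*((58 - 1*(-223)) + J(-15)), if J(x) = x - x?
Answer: -25009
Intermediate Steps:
J(x) = 0
-89*((58 - 1*(-223)) + J(-15)) = -89*((58 - 1*(-223)) + 0) = -89*((58 + 223) + 0) = -89*(281 + 0) = -89*281 = -25009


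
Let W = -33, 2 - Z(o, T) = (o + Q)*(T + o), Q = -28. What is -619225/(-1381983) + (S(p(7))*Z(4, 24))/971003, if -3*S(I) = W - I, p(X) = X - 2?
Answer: 613067782207/1341909638949 ≈ 0.45686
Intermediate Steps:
Z(o, T) = 2 - (-28 + o)*(T + o) (Z(o, T) = 2 - (o - 28)*(T + o) = 2 - (-28 + o)*(T + o))
p(X) = -2 + X
S(I) = 11 + I/3 (S(I) = -(-33 - I)/3 = 11 + I/3)
-619225/(-1381983) + (S(p(7))*Z(4, 24))/971003 = -619225/(-1381983) + ((11 + (-2 + 7)/3)*(2 - 1*4² + 28*24 + 28*4 - 1*24*4))/971003 = -619225*(-1/1381983) + ((11 + (⅓)*5)*(2 - 1*16 + 672 + 112 - 96))*(1/971003) = 619225/1381983 + ((11 + 5/3)*(2 - 16 + 672 + 112 - 96))*(1/971003) = 619225/1381983 + ((38/3)*674)*(1/971003) = 619225/1381983 + (25612/3)*(1/971003) = 619225/1381983 + 25612/2913009 = 613067782207/1341909638949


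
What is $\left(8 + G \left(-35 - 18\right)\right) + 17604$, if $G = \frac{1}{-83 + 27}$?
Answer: $\frac{986325}{56} \approx 17613.0$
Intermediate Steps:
$G = - \frac{1}{56}$ ($G = \frac{1}{-56} = - \frac{1}{56} \approx -0.017857$)
$\left(8 + G \left(-35 - 18\right)\right) + 17604 = \left(8 - \frac{-35 - 18}{56}\right) + 17604 = \left(8 - - \frac{53}{56}\right) + 17604 = \left(8 + \frac{53}{56}\right) + 17604 = \frac{501}{56} + 17604 = \frac{986325}{56}$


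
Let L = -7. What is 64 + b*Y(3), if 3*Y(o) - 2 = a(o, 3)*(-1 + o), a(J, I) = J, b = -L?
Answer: 248/3 ≈ 82.667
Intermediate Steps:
b = 7 (b = -1*(-7) = 7)
Y(o) = 2/3 + o*(-1 + o)/3 (Y(o) = 2/3 + (o*(-1 + o))/3 = 2/3 + o*(-1 + o)/3)
64 + b*Y(3) = 64 + 7*(2/3 - 1/3*3 + (1/3)*3**2) = 64 + 7*(2/3 - 1 + (1/3)*9) = 64 + 7*(2/3 - 1 + 3) = 64 + 7*(8/3) = 64 + 56/3 = 248/3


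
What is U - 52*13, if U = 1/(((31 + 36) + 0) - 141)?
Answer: -50025/74 ≈ -676.01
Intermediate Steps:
U = -1/74 (U = 1/((67 + 0) - 141) = 1/(67 - 141) = 1/(-74) = -1/74 ≈ -0.013514)
U - 52*13 = -1/74 - 52*13 = -1/74 - 676 = -50025/74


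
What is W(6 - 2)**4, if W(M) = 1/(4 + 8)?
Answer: 1/20736 ≈ 4.8225e-5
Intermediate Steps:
W(M) = 1/12
W(6 - 2)**4 = (1/12)**4 = 1/20736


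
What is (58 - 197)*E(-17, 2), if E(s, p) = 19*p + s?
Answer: -2919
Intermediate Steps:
E(s, p) = s + 19*p
(58 - 197)*E(-17, 2) = (58 - 197)*(-17 + 19*2) = -139*(-17 + 38) = -139*21 = -2919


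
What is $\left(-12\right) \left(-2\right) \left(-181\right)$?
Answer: $-4344$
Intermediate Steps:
$\left(-12\right) \left(-2\right) \left(-181\right) = 24 \left(-181\right) = -4344$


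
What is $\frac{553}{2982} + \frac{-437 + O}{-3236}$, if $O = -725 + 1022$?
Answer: $\frac{78821}{344634} \approx 0.22871$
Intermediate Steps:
$O = 297$
$\frac{553}{2982} + \frac{-437 + O}{-3236} = \frac{553}{2982} + \frac{-437 + 297}{-3236} = 553 \cdot \frac{1}{2982} - - \frac{35}{809} = \frac{79}{426} + \frac{35}{809} = \frac{78821}{344634}$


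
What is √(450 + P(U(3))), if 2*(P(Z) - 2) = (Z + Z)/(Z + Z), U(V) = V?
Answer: √1810/2 ≈ 21.272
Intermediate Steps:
P(Z) = 5/2 (P(Z) = 2 + ((Z + Z)/(Z + Z))/2 = 2 + ((2*Z)/((2*Z)))/2 = 2 + ((2*Z)*(1/(2*Z)))/2 = 2 + (½)*1 = 2 + ½ = 5/2)
√(450 + P(U(3))) = √(450 + 5/2) = √(905/2) = √1810/2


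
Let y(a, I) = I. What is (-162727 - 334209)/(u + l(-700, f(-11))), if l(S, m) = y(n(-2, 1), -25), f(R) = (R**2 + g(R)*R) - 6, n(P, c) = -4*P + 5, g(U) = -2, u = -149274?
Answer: 496936/149299 ≈ 3.3285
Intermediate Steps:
n(P, c) = 5 - 4*P
f(R) = -6 + R**2 - 2*R (f(R) = (R**2 - 2*R) - 6 = -6 + R**2 - 2*R)
l(S, m) = -25
(-162727 - 334209)/(u + l(-700, f(-11))) = (-162727 - 334209)/(-149274 - 25) = -496936/(-149299) = -496936*(-1/149299) = 496936/149299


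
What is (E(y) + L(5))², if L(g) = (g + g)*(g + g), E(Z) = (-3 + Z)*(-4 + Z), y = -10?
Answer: 79524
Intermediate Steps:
E(Z) = (-4 + Z)*(-3 + Z)
L(g) = 4*g² (L(g) = (2*g)*(2*g) = 4*g²)
(E(y) + L(5))² = ((12 + (-10)² - 7*(-10)) + 4*5²)² = ((12 + 100 + 70) + 4*25)² = (182 + 100)² = 282² = 79524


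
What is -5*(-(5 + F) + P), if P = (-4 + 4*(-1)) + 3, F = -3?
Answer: 35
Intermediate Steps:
P = -5 (P = (-4 - 4) + 3 = -8 + 3 = -5)
-5*(-(5 + F) + P) = -5*(-(5 - 3) - 5) = -5*(-1*2 - 5) = -5*(-2 - 5) = -5*(-7) = 35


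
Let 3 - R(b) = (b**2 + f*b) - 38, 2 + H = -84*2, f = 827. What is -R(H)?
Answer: -111731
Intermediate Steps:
H = -170 (H = -2 - 84*2 = -2 - 168 = -170)
R(b) = 41 - b**2 - 827*b (R(b) = 3 - ((b**2 + 827*b) - 38) = 3 - (-38 + b**2 + 827*b) = 3 + (38 - b**2 - 827*b) = 41 - b**2 - 827*b)
-R(H) = -(41 - 1*(-170)**2 - 827*(-170)) = -(41 - 1*28900 + 140590) = -(41 - 28900 + 140590) = -1*111731 = -111731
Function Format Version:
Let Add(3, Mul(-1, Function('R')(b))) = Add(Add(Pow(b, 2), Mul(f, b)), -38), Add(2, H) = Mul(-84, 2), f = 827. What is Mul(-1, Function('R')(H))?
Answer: -111731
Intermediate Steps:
H = -170 (H = Add(-2, Mul(-84, 2)) = Add(-2, -168) = -170)
Function('R')(b) = Add(41, Mul(-1, Pow(b, 2)), Mul(-827, b)) (Function('R')(b) = Add(3, Mul(-1, Add(Add(Pow(b, 2), Mul(827, b)), -38))) = Add(3, Mul(-1, Add(-38, Pow(b, 2), Mul(827, b)))) = Add(3, Add(38, Mul(-1, Pow(b, 2)), Mul(-827, b))) = Add(41, Mul(-1, Pow(b, 2)), Mul(-827, b)))
Mul(-1, Function('R')(H)) = Mul(-1, Add(41, Mul(-1, Pow(-170, 2)), Mul(-827, -170))) = Mul(-1, Add(41, Mul(-1, 28900), 140590)) = Mul(-1, Add(41, -28900, 140590)) = Mul(-1, 111731) = -111731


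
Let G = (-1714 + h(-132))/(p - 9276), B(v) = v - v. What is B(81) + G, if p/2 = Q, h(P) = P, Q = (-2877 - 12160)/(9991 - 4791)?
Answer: 4799600/24132637 ≈ 0.19888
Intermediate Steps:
Q = -15037/5200 ≈ -2.8917
B(v) = 0
p = -15037/2600 (p = 2*(-15037/5200) = -15037/2600 ≈ -5.7835)
G = 4799600/24132637 (G = (-1714 - 132)/(-15037/2600 - 9276) = -1846/(-24132637/2600) = -1846*(-2600/24132637) = 4799600/24132637 ≈ 0.19888)
B(81) + G = 0 + 4799600/24132637 = 4799600/24132637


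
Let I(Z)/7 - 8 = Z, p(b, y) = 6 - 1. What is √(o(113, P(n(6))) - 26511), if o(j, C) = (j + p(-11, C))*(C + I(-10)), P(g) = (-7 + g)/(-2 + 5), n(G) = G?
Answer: I*√253821/3 ≈ 167.94*I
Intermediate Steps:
p(b, y) = 5
I(Z) = 56 + 7*Z
P(g) = -7/3 + g/3 (P(g) = (-7 + g)/3 = (-7 + g)*(⅓) = -7/3 + g/3)
o(j, C) = (-14 + C)*(5 + j) (o(j, C) = (j + 5)*(C + (56 + 7*(-10))) = (5 + j)*(C + (56 - 70)) = (5 + j)*(C - 14) = (5 + j)*(-14 + C) = (-14 + C)*(5 + j))
√(o(113, P(n(6))) - 26511) = √((-70 - 14*113 + 5*(-7/3 + (⅓)*6) + (-7/3 + (⅓)*6)*113) - 26511) = √((-70 - 1582 + 5*(-7/3 + 2) + (-7/3 + 2)*113) - 26511) = √((-70 - 1582 + 5*(-⅓) - ⅓*113) - 26511) = √((-70 - 1582 - 5/3 - 113/3) - 26511) = √(-5074/3 - 26511) = √(-84607/3) = I*√253821/3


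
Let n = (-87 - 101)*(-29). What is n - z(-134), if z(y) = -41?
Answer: 5493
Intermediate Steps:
n = 5452 (n = -188*(-29) = 5452)
n - z(-134) = 5452 - 1*(-41) = 5452 + 41 = 5493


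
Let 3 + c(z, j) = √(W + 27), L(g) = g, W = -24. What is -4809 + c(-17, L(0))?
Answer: -4812 + √3 ≈ -4810.3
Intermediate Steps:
c(z, j) = -3 + √3 (c(z, j) = -3 + √(-24 + 27) = -3 + √3)
-4809 + c(-17, L(0)) = -4809 + (-3 + √3) = -4812 + √3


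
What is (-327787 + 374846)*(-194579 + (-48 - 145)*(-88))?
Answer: -8357443105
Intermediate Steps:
(-327787 + 374846)*(-194579 + (-48 - 145)*(-88)) = 47059*(-194579 - 193*(-88)) = 47059*(-194579 + 16984) = 47059*(-177595) = -8357443105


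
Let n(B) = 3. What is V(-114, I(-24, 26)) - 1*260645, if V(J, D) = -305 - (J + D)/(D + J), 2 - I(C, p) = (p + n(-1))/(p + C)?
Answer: -260951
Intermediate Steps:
I(C, p) = 2 - (3 + p)/(C + p) (I(C, p) = 2 - (p + 3)/(p + C) = 2 - (3 + p)/(C + p))
V(J, D) = -306 (V(J, D) = -305 - (D + J)/(D + J) = -305 - 1*1 = -305 - 1 = -306)
V(-114, I(-24, 26)) - 1*260645 = -306 - 1*260645 = -306 - 260645 = -260951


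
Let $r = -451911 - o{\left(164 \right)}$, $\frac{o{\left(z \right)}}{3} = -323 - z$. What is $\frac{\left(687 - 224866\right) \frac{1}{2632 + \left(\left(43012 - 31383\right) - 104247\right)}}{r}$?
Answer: $- \frac{224179}{40534193700} \approx -5.5306 \cdot 10^{-6}$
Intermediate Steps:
$o{\left(z \right)} = -969 - 3 z$ ($o{\left(z \right)} = 3 \left(-323 - z\right) = -969 - 3 z$)
$r = -450450$ ($r = -451911 - \left(-969 - 492\right) = -451911 - -1461 = -451911 + 1461 = -450450$)
$\frac{\left(687 - 224866\right) \frac{1}{2632 + \left(\left(43012 - 31383\right) - 104247\right)}}{r} = \frac{\left(687 - 224866\right) \frac{1}{2632 + \left(\left(43012 - 31383\right) - 104247\right)}}{-450450} = - \frac{224179}{2632 + \left(11629 - 104247\right)} \left(- \frac{1}{450450}\right) = - \frac{224179}{2632 - 92618} \left(- \frac{1}{450450}\right) = - \frac{224179}{-89986} \left(- \frac{1}{450450}\right) = \left(-224179\right) \left(- \frac{1}{89986}\right) \left(- \frac{1}{450450}\right) = \frac{224179}{89986} \left(- \frac{1}{450450}\right) = - \frac{224179}{40534193700}$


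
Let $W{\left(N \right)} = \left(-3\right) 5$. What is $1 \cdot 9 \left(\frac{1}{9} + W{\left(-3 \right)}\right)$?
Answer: $-134$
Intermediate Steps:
$W{\left(N \right)} = -15$
$1 \cdot 9 \left(\frac{1}{9} + W{\left(-3 \right)}\right) = 1 \cdot 9 \left(\frac{1}{9} - 15\right) = 9 \left(\frac{1}{9} - 15\right) = 9 \left(- \frac{134}{9}\right) = -134$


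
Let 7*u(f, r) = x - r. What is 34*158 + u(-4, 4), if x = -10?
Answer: 5370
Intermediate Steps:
u(f, r) = -10/7 - r/7 (u(f, r) = (-10 - r)/7 = -10/7 - r/7)
34*158 + u(-4, 4) = 34*158 + (-10/7 - 1/7*4) = 5372 + (-10/7 - 4/7) = 5372 - 2 = 5370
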